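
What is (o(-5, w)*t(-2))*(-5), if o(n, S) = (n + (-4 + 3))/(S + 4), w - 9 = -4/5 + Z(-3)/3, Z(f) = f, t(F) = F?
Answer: -75/14 ≈ -5.3571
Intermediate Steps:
w = 36/5 (w = 9 + (-4/5 - 3/3) = 9 + (-4*⅕ - 3*⅓) = 9 + (-⅘ - 1) = 9 - 9/5 = 36/5 ≈ 7.2000)
o(n, S) = (-1 + n)/(4 + S) (o(n, S) = (n - 1)/(4 + S) = (-1 + n)/(4 + S))
(o(-5, w)*t(-2))*(-5) = (((-1 - 5)/(4 + 36/5))*(-2))*(-5) = ((-6/(56/5))*(-2))*(-5) = (((5/56)*(-6))*(-2))*(-5) = -15/28*(-2)*(-5) = (15/14)*(-5) = -75/14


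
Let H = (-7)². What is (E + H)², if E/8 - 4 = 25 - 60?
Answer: 39601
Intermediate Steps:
E = -248 (E = 32 + 8*(25 - 60) = 32 + 8*(-35) = 32 - 280 = -248)
H = 49
(E + H)² = (-248 + 49)² = (-199)² = 39601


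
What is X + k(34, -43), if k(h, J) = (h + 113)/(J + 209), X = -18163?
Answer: -3014911/166 ≈ -18162.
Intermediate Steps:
k(h, J) = (113 + h)/(209 + J)
X + k(34, -43) = -18163 + (113 + 34)/(209 - 43) = -18163 + 147/166 = -3014911/166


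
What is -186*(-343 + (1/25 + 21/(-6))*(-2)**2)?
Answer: 1659306/25 ≈ 66372.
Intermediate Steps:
-186*(-343 + (1/25 + 21/(-6))*(-2)**2) = -186*(-343 + (1*(1/25) + 21*(-1/6))*4) = -186*(-343 + (1/25 - 7/2)*4) = -186*(-343 - 173/50*4) = -186*(-343 - 346/25) = -186*(-8921/25) = 1659306/25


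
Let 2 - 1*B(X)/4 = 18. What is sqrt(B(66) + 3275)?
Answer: 13*sqrt(19) ≈ 56.666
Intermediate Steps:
B(X) = -64 (B(X) = 8 - 4*18 = 8 - 72 = -64)
sqrt(B(66) + 3275) = sqrt(-64 + 3275) = sqrt(3211) = 13*sqrt(19)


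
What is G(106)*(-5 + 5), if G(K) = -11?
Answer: 0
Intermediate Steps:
G(106)*(-5 + 5) = -11*(-5 + 5) = -11*0 = 0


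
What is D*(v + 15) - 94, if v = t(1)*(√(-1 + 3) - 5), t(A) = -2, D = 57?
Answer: 1331 - 114*√2 ≈ 1169.8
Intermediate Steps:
v = 10 - 2*√2 (v = -2*(√(-1 + 3) - 5) = -2*(√2 - 5) = -2*(-5 + √2) = 10 - 2*√2 ≈ 7.1716)
D*(v + 15) - 94 = 57*((10 - 2*√2) + 15) - 94 = 57*(25 - 2*√2) - 94 = (1425 - 114*√2) - 94 = 1331 - 114*√2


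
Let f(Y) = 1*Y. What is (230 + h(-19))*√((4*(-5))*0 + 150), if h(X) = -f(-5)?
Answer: 1175*√6 ≈ 2878.1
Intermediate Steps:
f(Y) = Y
h(X) = 5 (h(X) = -1*(-5) = 5)
(230 + h(-19))*√((4*(-5))*0 + 150) = (230 + 5)*√((4*(-5))*0 + 150) = 235*√(-20*0 + 150) = 235*√(0 + 150) = 235*√150 = 235*(5*√6) = 1175*√6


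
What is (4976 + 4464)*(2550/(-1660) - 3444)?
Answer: -2699646480/83 ≈ -3.2526e+7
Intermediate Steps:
(4976 + 4464)*(2550/(-1660) - 3444) = 9440*(2550*(-1/1660) - 3444) = 9440*(-255/166 - 3444) = 9440*(-571959/166) = -2699646480/83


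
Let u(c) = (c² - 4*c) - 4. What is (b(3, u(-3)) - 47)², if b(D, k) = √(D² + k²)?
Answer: (47 - √298)² ≈ 884.31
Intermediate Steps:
u(c) = -4 + c² - 4*c
(b(3, u(-3)) - 47)² = (√(3² + (-4 + (-3)² - 4*(-3))²) - 47)² = (√(9 + (-4 + 9 + 12)²) - 47)² = (√(9 + 17²) - 47)² = (√(9 + 289) - 47)² = (√298 - 47)² = (-47 + √298)²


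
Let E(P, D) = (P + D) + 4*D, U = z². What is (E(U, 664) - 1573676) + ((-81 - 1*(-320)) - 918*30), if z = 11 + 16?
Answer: -1596928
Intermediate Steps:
z = 27
U = 729 (U = 27² = 729)
E(P, D) = P + 5*D (E(P, D) = (D + P) + 4*D = P + 5*D)
(E(U, 664) - 1573676) + ((-81 - 1*(-320)) - 918*30) = ((729 + 5*664) - 1573676) + ((-81 - 1*(-320)) - 918*30) = ((729 + 3320) - 1573676) + ((-81 + 320) - 27540) = (4049 - 1573676) + (239 - 27540) = -1569627 - 27301 = -1596928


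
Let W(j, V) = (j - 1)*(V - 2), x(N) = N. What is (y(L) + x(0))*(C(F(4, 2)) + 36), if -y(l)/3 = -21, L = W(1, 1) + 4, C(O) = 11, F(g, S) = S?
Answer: 2961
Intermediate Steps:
W(j, V) = (-1 + j)*(-2 + V)
L = 4 (L = (2 - 1*1 - 2*1 + 1*1) + 4 = (2 - 1 - 2 + 1) + 4 = 0 + 4 = 4)
y(l) = 63 (y(l) = -3*(-21) = 63)
(y(L) + x(0))*(C(F(4, 2)) + 36) = (63 + 0)*(11 + 36) = 63*47 = 2961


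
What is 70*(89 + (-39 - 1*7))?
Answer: 3010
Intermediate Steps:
70*(89 + (-39 - 1*7)) = 70*(89 + (-39 - 7)) = 70*(89 - 46) = 70*43 = 3010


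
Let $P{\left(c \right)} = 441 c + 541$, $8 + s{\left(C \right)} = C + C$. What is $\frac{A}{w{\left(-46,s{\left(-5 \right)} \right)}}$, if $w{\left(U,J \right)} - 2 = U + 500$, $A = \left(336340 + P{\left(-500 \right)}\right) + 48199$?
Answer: $\frac{13715}{38} \approx 360.92$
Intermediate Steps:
$s{\left(C \right)} = -8 + 2 C$ ($s{\left(C \right)} = -8 + \left(C + C\right) = -8 + 2 C$)
$P{\left(c \right)} = 541 + 441 c$
$A = 164580$ ($A = \left(336340 + \left(541 + 441 \left(-500\right)\right)\right) + 48199 = \left(336340 + \left(541 - 220500\right)\right) + 48199 = \left(336340 - 219959\right) + 48199 = 116381 + 48199 = 164580$)
$w{\left(U,J \right)} = 502 + U$ ($w{\left(U,J \right)} = 2 + \left(U + 500\right) = 2 + \left(500 + U\right) = 502 + U$)
$\frac{A}{w{\left(-46,s{\left(-5 \right)} \right)}} = \frac{164580}{502 - 46} = \frac{164580}{456} = 164580 \cdot \frac{1}{456} = \frac{13715}{38}$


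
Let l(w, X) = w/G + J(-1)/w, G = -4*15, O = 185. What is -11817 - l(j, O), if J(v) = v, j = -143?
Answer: -101410369/8580 ≈ -11819.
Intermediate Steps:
G = -60
l(w, X) = -1/w - w/60 (l(w, X) = w/(-60) - 1/w = w*(-1/60) - 1/w = -w/60 - 1/w = -1/w - w/60)
-11817 - l(j, O) = -11817 - (-1/(-143) - 1/60*(-143)) = -11817 - (-1*(-1/143) + 143/60) = -11817 - (1/143 + 143/60) = -11817 - 1*20509/8580 = -11817 - 20509/8580 = -101410369/8580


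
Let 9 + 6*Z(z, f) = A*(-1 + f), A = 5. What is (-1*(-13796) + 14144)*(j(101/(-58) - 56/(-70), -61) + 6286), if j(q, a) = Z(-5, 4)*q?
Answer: 5092531598/29 ≈ 1.7560e+8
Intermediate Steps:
Z(z, f) = -7/3 + 5*f/6 (Z(z, f) = -3/2 + (5*(-1 + f))/6 = -3/2 + (-5 + 5*f)/6 = -3/2 + (-⅚ + 5*f/6) = -7/3 + 5*f/6)
j(q, a) = q (j(q, a) = (-7/3 + (⅚)*4)*q = (-7/3 + 10/3)*q = 1*q = q)
(-1*(-13796) + 14144)*(j(101/(-58) - 56/(-70), -61) + 6286) = (-1*(-13796) + 14144)*((101/(-58) - 56/(-70)) + 6286) = (13796 + 14144)*((101*(-1/58) - 56*(-1/70)) + 6286) = 27940*((-101/58 + ⅘) + 6286) = 27940*(-273/290 + 6286) = 27940*(1822667/290) = 5092531598/29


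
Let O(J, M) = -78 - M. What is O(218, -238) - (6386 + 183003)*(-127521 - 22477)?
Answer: 28407971382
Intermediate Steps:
O(218, -238) - (6386 + 183003)*(-127521 - 22477) = (-78 - 1*(-238)) - (6386 + 183003)*(-127521 - 22477) = (-78 + 238) - 189389*(-149998) = 160 - 1*(-28407971222) = 160 + 28407971222 = 28407971382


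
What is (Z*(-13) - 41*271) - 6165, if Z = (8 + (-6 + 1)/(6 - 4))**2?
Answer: -70677/4 ≈ -17669.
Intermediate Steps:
Z = 121/4 (Z = (8 - 5/2)**2 = (11/2)**2 = 121/4 ≈ 30.250)
(Z*(-13) - 41*271) - 6165 = ((121/4)*(-13) - 41*271) - 6165 = (-1573/4 - 11111) - 6165 = -46017/4 - 6165 = -70677/4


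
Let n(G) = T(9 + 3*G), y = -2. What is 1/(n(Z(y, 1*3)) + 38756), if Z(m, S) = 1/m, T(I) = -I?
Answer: 2/77497 ≈ 2.5807e-5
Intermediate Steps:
n(G) = -9 - 3*G (n(G) = -(9 + 3*G) = -9 - 3*G)
1/(n(Z(y, 1*3)) + 38756) = 1/((-9 - 3/(-2)) + 38756) = 1/((-9 - 3*(-½)) + 38756) = 1/((-9 + 3/2) + 38756) = 1/(-15/2 + 38756) = 1/(77497/2) = 2/77497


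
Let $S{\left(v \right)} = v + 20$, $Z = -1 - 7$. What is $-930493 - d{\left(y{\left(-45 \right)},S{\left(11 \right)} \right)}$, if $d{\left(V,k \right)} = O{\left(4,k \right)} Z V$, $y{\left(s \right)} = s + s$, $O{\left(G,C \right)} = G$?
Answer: $-933373$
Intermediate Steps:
$Z = -8$ ($Z = -1 - 7 = -8$)
$S{\left(v \right)} = 20 + v$
$y{\left(s \right)} = 2 s$
$d{\left(V,k \right)} = - 32 V$ ($d{\left(V,k \right)} = 4 \left(-8\right) V = - 32 V$)
$-930493 - d{\left(y{\left(-45 \right)},S{\left(11 \right)} \right)} = -930493 - - 32 \cdot 2 \left(-45\right) = -930493 - \left(-32\right) \left(-90\right) = -930493 - 2880 = -933373$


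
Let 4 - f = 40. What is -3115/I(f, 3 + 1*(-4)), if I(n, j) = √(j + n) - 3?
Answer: 9345/46 + 3115*I*√37/46 ≈ 203.15 + 411.91*I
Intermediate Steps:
f = -36 (f = 4 - 1*40 = 4 - 40 = -36)
I(n, j) = -3 + √(j + n)
-3115/I(f, 3 + 1*(-4)) = -3115/(-3 + √((3 + 1*(-4)) - 36)) = -3115/(-3 + √((3 - 4) - 36)) = -3115/(-3 + √(-1 - 36)) = -3115/(-3 + √(-37)) = -3115/(-3 + I*√37)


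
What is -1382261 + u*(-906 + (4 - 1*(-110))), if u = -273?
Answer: -1166045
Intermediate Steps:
-1382261 + u*(-906 + (4 - 1*(-110))) = -1382261 - 273*(-906 + (4 - 1*(-110))) = -1382261 - 273*(-906 + (4 + 110)) = -1382261 - 273*(-906 + 114) = -1382261 - 273*(-792) = -1382261 + 216216 = -1166045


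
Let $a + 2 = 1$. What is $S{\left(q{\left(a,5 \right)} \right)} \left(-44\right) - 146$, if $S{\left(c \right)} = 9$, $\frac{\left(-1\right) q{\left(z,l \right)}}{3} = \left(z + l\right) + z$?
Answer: $-542$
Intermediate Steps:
$a = -1$ ($a = -2 + 1 = -1$)
$q{\left(z,l \right)} = - 6 z - 3 l$ ($q{\left(z,l \right)} = - 3 \left(\left(z + l\right) + z\right) = - 3 \left(\left(l + z\right) + z\right) = - 3 \left(l + 2 z\right) = - 6 z - 3 l$)
$S{\left(q{\left(a,5 \right)} \right)} \left(-44\right) - 146 = 9 \left(-44\right) - 146 = -396 - 146 = -542$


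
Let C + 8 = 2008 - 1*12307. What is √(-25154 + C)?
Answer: I*√35461 ≈ 188.31*I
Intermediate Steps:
C = -10307 (C = -8 + (2008 - 1*12307) = -8 + (2008 - 12307) = -8 - 10299 = -10307)
√(-25154 + C) = √(-25154 - 10307) = √(-35461) = I*√35461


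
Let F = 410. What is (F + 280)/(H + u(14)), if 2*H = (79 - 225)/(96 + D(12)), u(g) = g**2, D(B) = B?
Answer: 14904/4219 ≈ 3.5326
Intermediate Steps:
H = -73/108 (H = ((79 - 225)/(96 + 12))/2 = (-146/108)/2 = (-146*1/108)/2 = (1/2)*(-73/54) = -73/108 ≈ -0.67593)
(F + 280)/(H + u(14)) = (410 + 280)/(-73/108 + 14**2) = 690/(-73/108 + 196) = 690/(21095/108) = 690*(108/21095) = 14904/4219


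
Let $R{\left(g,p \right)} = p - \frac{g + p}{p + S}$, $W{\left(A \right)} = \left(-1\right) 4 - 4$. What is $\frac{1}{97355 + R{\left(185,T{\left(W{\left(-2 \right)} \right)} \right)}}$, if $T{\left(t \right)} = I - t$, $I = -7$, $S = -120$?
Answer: $\frac{119}{11585550} \approx 1.0271 \cdot 10^{-5}$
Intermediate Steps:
$W{\left(A \right)} = -8$ ($W{\left(A \right)} = -4 - 4 = -8$)
$T{\left(t \right)} = -7 - t$
$R{\left(g,p \right)} = p - \frac{g + p}{-120 + p}$ ($R{\left(g,p \right)} = p - \frac{g + p}{p - 120} = p - \frac{g + p}{-120 + p}$)
$\frac{1}{97355 + R{\left(185,T{\left(W{\left(-2 \right)} \right)} \right)}} = \frac{1}{97355 + \frac{\left(-7 - -8\right)^{2} - 185 - 121 \left(-7 - -8\right)}{-120 - -1}} = \frac{1}{97355 + \frac{\left(-7 + 8\right)^{2} - 185 - 121 \left(-7 + 8\right)}{-120 + \left(-7 + 8\right)}} = \frac{1}{97355 + \frac{1^{2} - 185 - 121}{-120 + 1}} = \frac{1}{97355 + \frac{1 - 185 - 121}{-119}} = \frac{1}{97355 - - \frac{305}{119}} = \frac{1}{97355 + \frac{305}{119}} = \frac{1}{\frac{11585550}{119}} = \frac{119}{11585550}$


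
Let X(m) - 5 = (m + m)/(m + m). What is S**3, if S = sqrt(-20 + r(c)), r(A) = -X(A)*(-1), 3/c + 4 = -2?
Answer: -14*I*sqrt(14) ≈ -52.383*I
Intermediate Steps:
c = -1/2 (c = 3/(-4 - 2) = 3/(-6) = 3*(-1/6) = -1/2 ≈ -0.50000)
X(m) = 6 (X(m) = 5 + (m + m)/(m + m) = 5 + (2*m)/((2*m)) = 5 + (2*m)*(1/(2*m)) = 5 + 1 = 6)
r(A) = 6 (r(A) = -1*6*(-1) = -6*(-1) = 6)
S = I*sqrt(14) (S = sqrt(-20 + 6) = sqrt(-14) = I*sqrt(14) ≈ 3.7417*I)
S**3 = (I*sqrt(14))**3 = -14*I*sqrt(14)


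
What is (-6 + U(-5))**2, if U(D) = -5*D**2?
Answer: 17161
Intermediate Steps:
(-6 + U(-5))**2 = (-6 - 5*(-5)**2)**2 = (-6 - 5*25)**2 = (-6 - 125)**2 = (-131)**2 = 17161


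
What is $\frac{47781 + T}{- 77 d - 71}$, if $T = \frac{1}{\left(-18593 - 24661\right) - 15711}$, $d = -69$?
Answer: $\frac{1408703332}{154547265} \approx 9.115$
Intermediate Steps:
$T = - \frac{1}{58965}$ ($T = \frac{1}{\left(-18593 - 24661\right) - 15711} = \frac{1}{-43254 - 15711} = \frac{1}{-58965} = - \frac{1}{58965} \approx -1.6959 \cdot 10^{-5}$)
$\frac{47781 + T}{- 77 d - 71} = \frac{47781 - \frac{1}{58965}}{\left(-77\right) \left(-69\right) - 71} = \frac{2817406664}{58965 \left(5313 - 71\right)} = \frac{2817406664}{58965 \cdot 5242} = \frac{2817406664}{58965} \cdot \frac{1}{5242} = \frac{1408703332}{154547265}$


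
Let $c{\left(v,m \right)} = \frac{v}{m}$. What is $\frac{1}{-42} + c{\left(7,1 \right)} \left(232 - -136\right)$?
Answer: $\frac{108191}{42} \approx 2576.0$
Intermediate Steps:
$\frac{1}{-42} + c{\left(7,1 \right)} \left(232 - -136\right) = \frac{1}{-42} + \frac{7}{1} \left(232 - -136\right) = - \frac{1}{42} + 7 \cdot 1 \left(232 + 136\right) = - \frac{1}{42} + 7 \cdot 368 = - \frac{1}{42} + 2576 = \frac{108191}{42}$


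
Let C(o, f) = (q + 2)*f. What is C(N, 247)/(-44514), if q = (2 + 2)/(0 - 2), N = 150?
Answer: 0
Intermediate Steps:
q = -2 (q = 4/(-2) = 4*(-½) = -2)
C(o, f) = 0 (C(o, f) = (-2 + 2)*f = 0*f = 0)
C(N, 247)/(-44514) = 0/(-44514) = 0*(-1/44514) = 0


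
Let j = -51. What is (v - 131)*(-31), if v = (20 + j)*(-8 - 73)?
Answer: -73780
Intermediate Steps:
v = 2511 (v = (20 - 51)*(-8 - 73) = -31*(-81) = 2511)
(v - 131)*(-31) = (2511 - 131)*(-31) = 2380*(-31) = -73780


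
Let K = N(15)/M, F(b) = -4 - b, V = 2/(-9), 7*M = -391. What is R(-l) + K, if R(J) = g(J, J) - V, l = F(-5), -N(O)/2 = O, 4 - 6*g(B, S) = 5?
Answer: 4171/7038 ≈ 0.59264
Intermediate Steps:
M = -391/7 (M = (⅐)*(-391) = -391/7 ≈ -55.857)
g(B, S) = -⅙ (g(B, S) = ⅔ - ⅙*5 = ⅔ - ⅚ = -⅙)
V = -2/9 (V = 2*(-⅑) = -2/9 ≈ -0.22222)
N(O) = -2*O
l = 1 (l = -4 - 1*(-5) = -4 + 5 = 1)
R(J) = 1/18 (R(J) = -⅙ - 1*(-2/9) = -⅙ + 2/9 = 1/18)
K = 210/391 (K = (-2*15)/(-391/7) = -30*(-7/391) = 210/391 ≈ 0.53708)
R(-l) + K = 1/18 + 210/391 = 4171/7038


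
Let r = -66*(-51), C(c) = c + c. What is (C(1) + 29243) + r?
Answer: 32611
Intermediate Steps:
C(c) = 2*c
r = 3366
(C(1) + 29243) + r = (2*1 + 29243) + 3366 = (2 + 29243) + 3366 = 29245 + 3366 = 32611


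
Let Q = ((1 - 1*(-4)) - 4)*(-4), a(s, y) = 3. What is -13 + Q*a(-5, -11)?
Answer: -25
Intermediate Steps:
Q = -4 (Q = ((1 + 4) - 4)*(-4) = (5 - 4)*(-4) = 1*(-4) = -4)
-13 + Q*a(-5, -11) = -13 - 4*3 = -13 - 12 = -25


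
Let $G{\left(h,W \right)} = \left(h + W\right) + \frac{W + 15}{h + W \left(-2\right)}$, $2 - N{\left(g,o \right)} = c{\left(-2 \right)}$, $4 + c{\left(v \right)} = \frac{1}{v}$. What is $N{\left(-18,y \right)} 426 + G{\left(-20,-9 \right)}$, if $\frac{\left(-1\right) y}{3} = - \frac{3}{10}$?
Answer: $2737$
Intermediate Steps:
$c{\left(v \right)} = -4 + \frac{1}{v}$
$y = \frac{9}{10}$ ($y = - 3 \left(- \frac{3}{10}\right) = - 3 \left(\left(-3\right) \frac{1}{10}\right) = \left(-3\right) \left(- \frac{3}{10}\right) = \frac{9}{10} \approx 0.9$)
$N{\left(g,o \right)} = \frac{13}{2}$ ($N{\left(g,o \right)} = 2 - \left(-4 + \frac{1}{-2}\right) = 2 - \left(-4 - \frac{1}{2}\right) = 2 - - \frac{9}{2} = 2 + \frac{9}{2} = \frac{13}{2}$)
$G{\left(h,W \right)} = W + h + \frac{15 + W}{h - 2 W}$ ($G{\left(h,W \right)} = \left(W + h\right) + \frac{15 + W}{h - 2 W} = W + h + \frac{15 + W}{h - 2 W}$)
$N{\left(-18,y \right)} 426 + G{\left(-20,-9 \right)} = \frac{13}{2} \cdot 426 + \frac{-15 - -9 - \left(-20\right)^{2} + 2 \left(-9\right)^{2} - -180}{\left(-1\right) \left(-20\right) + 2 \left(-9\right)} = 2769 + \frac{-15 + 9 - 400 + 2 \cdot 81 + 180}{20 - 18} = 2769 + \frac{-15 + 9 - 400 + 162 + 180}{2} = 2769 + \frac{1}{2} \left(-64\right) = 2769 - 32 = 2737$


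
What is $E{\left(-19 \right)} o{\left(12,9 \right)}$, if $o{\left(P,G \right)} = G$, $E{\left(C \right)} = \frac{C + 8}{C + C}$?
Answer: $\frac{99}{38} \approx 2.6053$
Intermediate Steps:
$E{\left(C \right)} = \frac{8 + C}{2 C}$
$E{\left(-19 \right)} o{\left(12,9 \right)} = \frac{8 - 19}{2 \left(-19\right)} 9 = \frac{1}{2} \left(- \frac{1}{19}\right) \left(-11\right) 9 = \frac{11}{38} \cdot 9 = \frac{99}{38}$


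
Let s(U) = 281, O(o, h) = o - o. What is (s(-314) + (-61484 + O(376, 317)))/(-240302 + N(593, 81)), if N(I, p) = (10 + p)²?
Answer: 61203/232021 ≈ 0.26378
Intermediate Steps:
O(o, h) = 0
(s(-314) + (-61484 + O(376, 317)))/(-240302 + N(593, 81)) = (281 + (-61484 + 0))/(-240302 + (10 + 81)²) = (281 - 61484)/(-240302 + 91²) = -61203/(-240302 + 8281) = -61203/(-232021) = -61203*(-1/232021) = 61203/232021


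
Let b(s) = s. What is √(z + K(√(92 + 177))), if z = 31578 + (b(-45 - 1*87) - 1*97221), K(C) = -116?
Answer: I*√65891 ≈ 256.69*I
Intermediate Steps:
z = -65775 (z = 31578 + ((-45 - 1*87) - 1*97221) = 31578 + ((-45 - 87) - 97221) = 31578 + (-132 - 97221) = 31578 - 97353 = -65775)
√(z + K(√(92 + 177))) = √(-65775 - 116) = √(-65891) = I*√65891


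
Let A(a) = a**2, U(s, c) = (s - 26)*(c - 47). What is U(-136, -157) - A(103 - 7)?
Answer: 23832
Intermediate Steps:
U(s, c) = (-47 + c)*(-26 + s) (U(s, c) = (-26 + s)*(-47 + c) = (-47 + c)*(-26 + s))
U(-136, -157) - A(103 - 7) = (1222 - 47*(-136) - 26*(-157) - 157*(-136)) - (103 - 7)**2 = (1222 + 6392 + 4082 + 21352) - 1*96**2 = 33048 - 1*9216 = 33048 - 9216 = 23832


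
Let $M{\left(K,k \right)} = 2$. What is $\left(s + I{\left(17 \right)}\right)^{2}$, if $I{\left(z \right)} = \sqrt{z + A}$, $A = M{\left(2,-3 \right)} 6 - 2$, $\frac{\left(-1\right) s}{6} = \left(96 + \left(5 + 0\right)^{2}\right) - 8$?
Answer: $459711 - 4068 \sqrt{3} \approx 4.5267 \cdot 10^{5}$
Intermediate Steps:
$s = -678$ ($s = - 6 \left(\left(96 + \left(5 + 0\right)^{2}\right) - 8\right) = - 6 \left(\left(96 + 5^{2}\right) - 8\right) = - 6 \left(\left(96 + 25\right) - 8\right) = - 6 \left(121 - 8\right) = \left(-6\right) 113 = -678$)
$A = 10$ ($A = 2 \cdot 6 - 2 = 12 - 2 = 10$)
$I{\left(z \right)} = \sqrt{10 + z}$ ($I{\left(z \right)} = \sqrt{z + 10} = \sqrt{10 + z}$)
$\left(s + I{\left(17 \right)}\right)^{2} = \left(-678 + \sqrt{10 + 17}\right)^{2} = \left(-678 + \sqrt{27}\right)^{2} = \left(-678 + 3 \sqrt{3}\right)^{2}$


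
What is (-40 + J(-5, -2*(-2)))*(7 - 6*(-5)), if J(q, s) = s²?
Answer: -888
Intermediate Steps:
(-40 + J(-5, -2*(-2)))*(7 - 6*(-5)) = (-40 + (-2*(-2))²)*(7 - 6*(-5)) = (-40 + 4²)*(7 + 30) = (-40 + 16)*37 = -24*37 = -888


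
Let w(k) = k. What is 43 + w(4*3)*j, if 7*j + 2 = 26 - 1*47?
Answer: 25/7 ≈ 3.5714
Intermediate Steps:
j = -23/7 (j = -2/7 + (26 - 1*47)/7 = -2/7 + (26 - 47)/7 = -2/7 + (⅐)*(-21) = -2/7 - 3 = -23/7 ≈ -3.2857)
43 + w(4*3)*j = 43 + (4*3)*(-23/7) = 43 + 12*(-23/7) = 43 - 276/7 = 25/7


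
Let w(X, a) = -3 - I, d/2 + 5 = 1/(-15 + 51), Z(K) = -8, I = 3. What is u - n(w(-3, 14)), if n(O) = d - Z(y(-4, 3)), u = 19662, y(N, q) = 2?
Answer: 353951/18 ≈ 19664.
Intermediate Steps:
d = -179/18 (d = -10 + 2/(-15 + 51) = -10 + 2/36 = -10 + 2*(1/36) = -10 + 1/18 = -179/18 ≈ -9.9444)
w(X, a) = -6 (w(X, a) = -3 - 1*3 = -3 - 3 = -6)
n(O) = -35/18 (n(O) = -179/18 - 1*(-8) = -179/18 + 8 = -35/18)
u - n(w(-3, 14)) = 19662 - 1*(-35/18) = 19662 + 35/18 = 353951/18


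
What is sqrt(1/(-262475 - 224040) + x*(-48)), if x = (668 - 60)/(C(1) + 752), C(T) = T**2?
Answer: I*sqrt(577949345148480315)/122115265 ≈ 6.2255*I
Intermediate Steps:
x = 608/753 (x = (668 - 60)/(1**2 + 752) = 608/(1 + 752) = 608/753 ≈ 0.80744)
sqrt(1/(-262475 - 224040) + x*(-48)) = sqrt(1/(-262475 - 224040) + (608/753)*(-48)) = sqrt(1/(-486515) - 9728/251) = sqrt(-1/486515 - 9728/251) = sqrt(-4732818171/122115265) = I*sqrt(577949345148480315)/122115265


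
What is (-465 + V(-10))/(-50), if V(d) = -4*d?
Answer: 17/2 ≈ 8.5000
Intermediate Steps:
(-465 + V(-10))/(-50) = (-465 - 4*(-10))/(-50) = (-465 + 40)*(-1/50) = -425*(-1/50) = 17/2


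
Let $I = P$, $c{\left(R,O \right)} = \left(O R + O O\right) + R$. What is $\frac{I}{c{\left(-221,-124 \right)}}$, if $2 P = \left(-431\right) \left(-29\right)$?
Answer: $\frac{12499}{85118} \approx 0.14684$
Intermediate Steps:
$P = \frac{12499}{2}$ ($P = \frac{\left(-431\right) \left(-29\right)}{2} = \frac{1}{2} \cdot 12499 = \frac{12499}{2} \approx 6249.5$)
$c{\left(R,O \right)} = R + O^{2} + O R$ ($c{\left(R,O \right)} = \left(O R + O^{2}\right) + R = \left(O^{2} + O R\right) + R = R + O^{2} + O R$)
$I = \frac{12499}{2} \approx 6249.5$
$\frac{I}{c{\left(-221,-124 \right)}} = \frac{12499}{2 \left(-221 + \left(-124\right)^{2} - -27404\right)} = \frac{12499}{2 \left(-221 + 15376 + 27404\right)} = \frac{12499}{2 \cdot 42559} = \frac{12499}{2} \cdot \frac{1}{42559} = \frac{12499}{85118}$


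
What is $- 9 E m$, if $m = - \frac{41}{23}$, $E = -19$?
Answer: $- \frac{7011}{23} \approx -304.83$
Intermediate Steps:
$m = - \frac{41}{23}$ ($m = \left(-41\right) \frac{1}{23} = - \frac{41}{23} \approx -1.7826$)
$- 9 E m = \left(-9\right) \left(-19\right) \left(- \frac{41}{23}\right) = 171 \left(- \frac{41}{23}\right) = - \frac{7011}{23}$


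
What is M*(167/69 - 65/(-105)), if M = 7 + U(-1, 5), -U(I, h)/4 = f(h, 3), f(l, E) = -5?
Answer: 13212/161 ≈ 82.062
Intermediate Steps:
U(I, h) = 20 (U(I, h) = -4*(-5) = 20)
M = 27 (M = 7 + 20 = 27)
M*(167/69 - 65/(-105)) = 27*(167/69 - 65/(-105)) = 27*(167*(1/69) - 65*(-1/105)) = 27*(167/69 + 13/21) = 27*(1468/483) = 13212/161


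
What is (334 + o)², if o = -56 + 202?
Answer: 230400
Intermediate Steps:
o = 146
(334 + o)² = (334 + 146)² = 480² = 230400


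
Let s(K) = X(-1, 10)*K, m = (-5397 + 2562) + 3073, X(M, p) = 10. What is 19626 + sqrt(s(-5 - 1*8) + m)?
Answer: 19626 + 6*sqrt(3) ≈ 19636.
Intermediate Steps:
m = 238 (m = -2835 + 3073 = 238)
s(K) = 10*K
19626 + sqrt(s(-5 - 1*8) + m) = 19626 + sqrt(10*(-5 - 1*8) + 238) = 19626 + sqrt(10*(-5 - 8) + 238) = 19626 + sqrt(10*(-13) + 238) = 19626 + sqrt(-130 + 238) = 19626 + sqrt(108) = 19626 + 6*sqrt(3)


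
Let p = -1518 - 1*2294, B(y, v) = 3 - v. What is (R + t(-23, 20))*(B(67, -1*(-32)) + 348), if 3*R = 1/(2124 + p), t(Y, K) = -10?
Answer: -16154479/5064 ≈ -3190.1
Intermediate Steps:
p = -3812 (p = -1518 - 2294 = -3812)
R = -1/5064 (R = 1/(3*(2124 - 3812)) = (1/3)/(-1688) = (1/3)*(-1/1688) = -1/5064 ≈ -0.00019747)
(R + t(-23, 20))*(B(67, -1*(-32)) + 348) = (-1/5064 - 10)*((3 - (-1)*(-32)) + 348) = -50641*((3 - 1*32) + 348)/5064 = -50641*((3 - 32) + 348)/5064 = -50641*(-29 + 348)/5064 = -50641/5064*319 = -16154479/5064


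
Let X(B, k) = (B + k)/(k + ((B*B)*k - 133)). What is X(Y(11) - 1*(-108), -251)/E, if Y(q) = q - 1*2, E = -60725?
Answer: -134/208670714175 ≈ -6.4216e-10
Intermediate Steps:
Y(q) = -2 + q (Y(q) = q - 2 = -2 + q)
X(B, k) = (B + k)/(-133 + k + k*B²) (X(B, k) = (B + k)/(k + (B²*k - 133)) = (B + k)/(k + (k*B² - 133)) = (B + k)/(k + (-133 + k*B²)) = (B + k)/(-133 + k + k*B²))
X(Y(11) - 1*(-108), -251)/E = ((((-2 + 11) - 1*(-108)) - 251)/(-133 - 251 - 251*((-2 + 11) - 1*(-108))²))/(-60725) = (((9 + 108) - 251)/(-133 - 251 - 251*(9 + 108)²))*(-1/60725) = ((117 - 251)/(-133 - 251 - 251*117²))*(-1/60725) = (-134/(-133 - 251 - 251*13689))*(-1/60725) = (-134/(-133 - 251 - 3435939))*(-1/60725) = (-134/(-3436323))*(-1/60725) = -1/3436323*(-134)*(-1/60725) = (134/3436323)*(-1/60725) = -134/208670714175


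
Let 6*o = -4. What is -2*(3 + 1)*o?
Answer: 16/3 ≈ 5.3333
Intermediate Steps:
o = -⅔ (o = (⅙)*(-4) = -⅔ ≈ -0.66667)
-2*(3 + 1)*o = -2*(3 + 1)*(-2)/3 = -8*(-2)/3 = -2*(-8/3) = 16/3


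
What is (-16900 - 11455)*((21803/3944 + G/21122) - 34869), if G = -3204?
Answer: 41175997035374855/41652584 ≈ 9.8856e+8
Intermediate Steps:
(-16900 - 11455)*((21803/3944 + G/21122) - 34869) = (-16900 - 11455)*((21803/3944 - 3204/21122) - 34869) = -28355*((21803*(1/3944) - 3204*1/21122) - 34869) = -28355*((21803/3944 - 1602/10561) - 34869) = -28355*(223943195/41652584 - 34869) = -28355*(-1452160008301/41652584) = 41175997035374855/41652584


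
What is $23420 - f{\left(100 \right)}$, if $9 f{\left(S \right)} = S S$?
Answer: $\frac{200780}{9} \approx 22309.0$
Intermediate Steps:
$f{\left(S \right)} = \frac{S^{2}}{9}$ ($f{\left(S \right)} = \frac{S S}{9} = \frac{S^{2}}{9}$)
$23420 - f{\left(100 \right)} = 23420 - \frac{100^{2}}{9} = 23420 - \frac{1}{9} \cdot 10000 = 23420 - \frac{10000}{9} = \frac{200780}{9}$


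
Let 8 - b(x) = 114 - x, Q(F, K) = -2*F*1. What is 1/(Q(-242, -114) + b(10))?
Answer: 1/388 ≈ 0.0025773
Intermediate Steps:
Q(F, K) = -2*F
b(x) = -106 + x (b(x) = 8 - (114 - x) = 8 + (-114 + x) = -106 + x)
1/(Q(-242, -114) + b(10)) = 1/(-2*(-242) + (-106 + 10)) = 1/(484 - 96) = 1/388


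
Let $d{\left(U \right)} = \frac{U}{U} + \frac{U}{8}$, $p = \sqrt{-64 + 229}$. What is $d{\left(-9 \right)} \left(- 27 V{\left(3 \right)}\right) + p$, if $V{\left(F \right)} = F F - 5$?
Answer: $\frac{27}{2} + \sqrt{165} \approx 26.345$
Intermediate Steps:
$p = \sqrt{165} \approx 12.845$
$V{\left(F \right)} = -5 + F^{2}$ ($V{\left(F \right)} = F^{2} - 5 = -5 + F^{2}$)
$d{\left(U \right)} = 1 + \frac{U}{8}$ ($d{\left(U \right)} = 1 + U \frac{1}{8} = 1 + \frac{U}{8}$)
$d{\left(-9 \right)} \left(- 27 V{\left(3 \right)}\right) + p = \left(1 + \frac{1}{8} \left(-9\right)\right) \left(- 27 \left(-5 + 3^{2}\right)\right) + \sqrt{165} = \left(1 - \frac{9}{8}\right) \left(- 27 \left(-5 + 9\right)\right) + \sqrt{165} = - \frac{\left(-27\right) 4}{8} + \sqrt{165} = \left(- \frac{1}{8}\right) \left(-108\right) + \sqrt{165} = \frac{27}{2} + \sqrt{165}$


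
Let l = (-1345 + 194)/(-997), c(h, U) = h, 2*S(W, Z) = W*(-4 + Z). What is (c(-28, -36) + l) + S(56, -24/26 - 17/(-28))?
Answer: -1914232/12961 ≈ -147.69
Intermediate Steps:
S(W, Z) = W*(-4 + Z)/2 (S(W, Z) = (W*(-4 + Z))/2 = W*(-4 + Z)/2)
l = 1151/997 (l = -1151*(-1/997) = 1151/997 ≈ 1.1545)
(c(-28, -36) + l) + S(56, -24/26 - 17/(-28)) = (-28 + 1151/997) + (1/2)*56*(-4 + (-24/26 - 17/(-28))) = -26765/997 + (1/2)*56*(-4 + (-24*1/26 - 17*(-1/28))) = -26765/997 + (1/2)*56*(-4 + (-12/13 + 17/28)) = -26765/997 + (1/2)*56*(-4 - 115/364) = -26765/997 + (1/2)*56*(-1571/364) = -26765/997 - 1571/13 = -1914232/12961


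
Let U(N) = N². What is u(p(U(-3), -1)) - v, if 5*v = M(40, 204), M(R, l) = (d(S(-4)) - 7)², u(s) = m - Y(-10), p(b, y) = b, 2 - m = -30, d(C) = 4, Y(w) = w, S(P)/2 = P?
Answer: 201/5 ≈ 40.200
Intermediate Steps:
S(P) = 2*P
m = 32 (m = 2 - 1*(-30) = 2 + 30 = 32)
u(s) = 42 (u(s) = 32 - 1*(-10) = 32 + 10 = 42)
M(R, l) = 9 (M(R, l) = (4 - 7)² = (-3)² = 9)
v = 9/5 (v = (⅕)*9 = 9/5 ≈ 1.8000)
u(p(U(-3), -1)) - v = 42 - 1*9/5 = 42 - 9/5 = 201/5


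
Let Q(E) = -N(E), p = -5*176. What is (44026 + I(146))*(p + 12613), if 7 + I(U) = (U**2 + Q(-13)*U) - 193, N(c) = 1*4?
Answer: 757459014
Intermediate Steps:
N(c) = 4
p = -880
Q(E) = -4 (Q(E) = -1*4 = -4)
I(U) = -200 + U**2 - 4*U (I(U) = -7 + ((U**2 - 4*U) - 193) = -7 + (-193 + U**2 - 4*U) = -200 + U**2 - 4*U)
(44026 + I(146))*(p + 12613) = (44026 + (-200 + 146**2 - 4*146))*(-880 + 12613) = (44026 + (-200 + 21316 - 584))*11733 = (44026 + 20532)*11733 = 64558*11733 = 757459014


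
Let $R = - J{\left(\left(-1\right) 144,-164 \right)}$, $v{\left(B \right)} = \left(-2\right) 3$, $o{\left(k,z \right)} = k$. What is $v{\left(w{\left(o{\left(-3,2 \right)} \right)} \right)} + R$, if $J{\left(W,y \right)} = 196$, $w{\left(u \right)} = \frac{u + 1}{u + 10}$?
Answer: $-202$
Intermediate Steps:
$w{\left(u \right)} = \frac{1 + u}{10 + u}$
$v{\left(B \right)} = -6$
$R = -196$ ($R = \left(-1\right) 196 = -196$)
$v{\left(w{\left(o{\left(-3,2 \right)} \right)} \right)} + R = -6 - 196 = -202$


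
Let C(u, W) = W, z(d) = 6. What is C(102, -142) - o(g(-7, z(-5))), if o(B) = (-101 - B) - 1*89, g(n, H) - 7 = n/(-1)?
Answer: 62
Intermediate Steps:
g(n, H) = 7 - n (g(n, H) = 7 + n/(-1) = 7 + n*(-1) = 7 - n)
o(B) = -190 - B (o(B) = (-101 - B) - 89 = -190 - B)
C(102, -142) - o(g(-7, z(-5))) = -142 - (-190 - (7 - 1*(-7))) = -142 - (-190 - (7 + 7)) = -142 - (-190 - 1*14) = -142 - (-190 - 14) = -142 - 1*(-204) = -142 + 204 = 62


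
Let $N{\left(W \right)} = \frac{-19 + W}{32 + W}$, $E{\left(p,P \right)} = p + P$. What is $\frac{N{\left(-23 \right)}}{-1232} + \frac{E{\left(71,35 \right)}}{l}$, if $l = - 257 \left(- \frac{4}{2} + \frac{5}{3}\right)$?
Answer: $\frac{84209}{67848} \approx 1.2411$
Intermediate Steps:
$E{\left(p,P \right)} = P + p$
$N{\left(W \right)} = \frac{-19 + W}{32 + W}$
$l = \frac{257}{3}$ ($l = - 257 \left(\left(-4\right) \frac{1}{2} + 5 \cdot \frac{1}{3}\right) = - 257 \left(-2 + \frac{5}{3}\right) = \left(-257\right) \left(- \frac{1}{3}\right) = \frac{257}{3} \approx 85.667$)
$\frac{N{\left(-23 \right)}}{-1232} + \frac{E{\left(71,35 \right)}}{l} = \frac{\frac{1}{32 - 23} \left(-19 - 23\right)}{-1232} + \frac{35 + 71}{\frac{257}{3}} = \frac{1}{9} \left(-42\right) \left(- \frac{1}{1232}\right) + 106 \cdot \frac{3}{257} = \frac{1}{9} \left(-42\right) \left(- \frac{1}{1232}\right) + \frac{318}{257} = \left(- \frac{14}{3}\right) \left(- \frac{1}{1232}\right) + \frac{318}{257} = \frac{1}{264} + \frac{318}{257} = \frac{84209}{67848}$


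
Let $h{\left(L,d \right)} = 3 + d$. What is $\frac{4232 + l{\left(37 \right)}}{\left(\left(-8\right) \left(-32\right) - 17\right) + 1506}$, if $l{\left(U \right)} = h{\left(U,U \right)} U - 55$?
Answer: $\frac{5657}{1745} \approx 3.2418$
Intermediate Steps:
$l{\left(U \right)} = -55 + U \left(3 + U\right)$ ($l{\left(U \right)} = \left(3 + U\right) U - 55 = U \left(3 + U\right) - 55 = -55 + U \left(3 + U\right)$)
$\frac{4232 + l{\left(37 \right)}}{\left(\left(-8\right) \left(-32\right) - 17\right) + 1506} = \frac{4232 - \left(55 - 37 \left(3 + 37\right)\right)}{\left(\left(-8\right) \left(-32\right) - 17\right) + 1506} = \frac{4232 + \left(-55 + 37 \cdot 40\right)}{\left(256 - 17\right) + 1506} = \frac{4232 + \left(-55 + 1480\right)}{239 + 1506} = \frac{4232 + 1425}{1745} = 5657 \cdot \frac{1}{1745} = \frac{5657}{1745}$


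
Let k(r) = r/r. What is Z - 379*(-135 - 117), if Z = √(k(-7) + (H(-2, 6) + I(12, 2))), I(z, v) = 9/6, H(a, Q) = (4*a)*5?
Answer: 95508 + 5*I*√6/2 ≈ 95508.0 + 6.1237*I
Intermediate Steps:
H(a, Q) = 20*a
I(z, v) = 3/2 (I(z, v) = 9*(⅙) = 3/2)
k(r) = 1
Z = 5*I*√6/2 (Z = √(1 + (20*(-2) + 3/2)) = √(1 + (-40 + 3/2)) = √(1 - 77/2) = √(-75/2) = 5*I*√6/2 ≈ 6.1237*I)
Z - 379*(-135 - 117) = 5*I*√6/2 - 379*(-135 - 117) = 5*I*√6/2 - 379*(-252) = 5*I*√6/2 + 95508 = 95508 + 5*I*√6/2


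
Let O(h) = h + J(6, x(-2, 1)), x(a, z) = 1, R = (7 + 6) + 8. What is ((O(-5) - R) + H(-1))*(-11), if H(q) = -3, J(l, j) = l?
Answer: 253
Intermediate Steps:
R = 21 (R = 13 + 8 = 21)
O(h) = 6 + h (O(h) = h + 6 = 6 + h)
((O(-5) - R) + H(-1))*(-11) = (((6 - 5) - 1*21) - 3)*(-11) = ((1 - 21) - 3)*(-11) = (-20 - 3)*(-11) = -23*(-11) = 253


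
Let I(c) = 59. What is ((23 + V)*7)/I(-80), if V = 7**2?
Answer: 504/59 ≈ 8.5424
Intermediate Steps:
V = 49
((23 + V)*7)/I(-80) = ((23 + 49)*7)/59 = (72*7)*(1/59) = 504*(1/59) = 504/59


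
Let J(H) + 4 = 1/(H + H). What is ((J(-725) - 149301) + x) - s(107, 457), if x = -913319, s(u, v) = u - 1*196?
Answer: -1540675751/1450 ≈ -1.0625e+6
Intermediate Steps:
s(u, v) = -196 + u (s(u, v) = u - 196 = -196 + u)
J(H) = -4 + 1/(2*H) (J(H) = -4 + 1/(H + H) = -4 + 1/(2*H))
((J(-725) - 149301) + x) - s(107, 457) = (((-4 + (1/2)/(-725)) - 149301) - 913319) - (-196 + 107) = (((-4 + (1/2)*(-1/725)) - 149301) - 913319) - 1*(-89) = (((-4 - 1/1450) - 149301) - 913319) + 89 = ((-5801/1450 - 149301) - 913319) + 89 = (-216492251/1450 - 913319) + 89 = -1540804801/1450 + 89 = -1540675751/1450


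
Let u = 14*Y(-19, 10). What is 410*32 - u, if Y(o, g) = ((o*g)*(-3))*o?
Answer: 164740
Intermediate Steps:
Y(o, g) = -3*g*o**2 (Y(o, g) = ((g*o)*(-3))*o = (-3*g*o)*o = -3*g*o**2)
u = -151620 (u = 14*(-3*10*(-19)**2) = 14*(-3*10*361) = 14*(-10830) = -151620)
410*32 - u = 410*32 - 1*(-151620) = 13120 + 151620 = 164740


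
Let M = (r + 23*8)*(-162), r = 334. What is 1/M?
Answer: -1/83916 ≈ -1.1917e-5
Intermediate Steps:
M = -83916 (M = (334 + 23*8)*(-162) = (334 + 184)*(-162) = 518*(-162) = -83916)
1/M = 1/(-83916) = -1/83916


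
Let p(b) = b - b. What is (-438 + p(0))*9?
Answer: -3942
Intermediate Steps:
p(b) = 0
(-438 + p(0))*9 = (-438 + 0)*9 = -438*9 = -3942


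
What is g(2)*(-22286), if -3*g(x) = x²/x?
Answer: 44572/3 ≈ 14857.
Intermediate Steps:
g(x) = -x/3 (g(x) = -x²/(3*x) = -x/3)
g(2)*(-22286) = -⅓*2*(-22286) = -⅔*(-22286) = 44572/3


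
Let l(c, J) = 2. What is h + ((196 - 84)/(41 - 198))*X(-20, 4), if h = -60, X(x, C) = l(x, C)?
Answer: -9644/157 ≈ -61.427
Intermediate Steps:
X(x, C) = 2
h + ((196 - 84)/(41 - 198))*X(-20, 4) = -60 + ((196 - 84)/(41 - 198))*2 = -60 + (112/(-157))*2 = -60 + (112*(-1/157))*2 = -60 - 112/157*2 = -60 - 224/157 = -9644/157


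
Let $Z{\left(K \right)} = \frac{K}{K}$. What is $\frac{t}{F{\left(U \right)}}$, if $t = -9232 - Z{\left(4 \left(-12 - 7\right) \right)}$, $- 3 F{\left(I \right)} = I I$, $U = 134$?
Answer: $\frac{27699}{17956} \approx 1.5426$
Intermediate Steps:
$Z{\left(K \right)} = 1$
$F{\left(I \right)} = - \frac{I^{2}}{3}$ ($F{\left(I \right)} = - \frac{I I}{3} = - \frac{I^{2}}{3}$)
$t = -9233$ ($t = -9232 - 1 = -9233$)
$\frac{t}{F{\left(U \right)}} = - \frac{9233}{\left(- \frac{1}{3}\right) 134^{2}} = - \frac{9233}{\left(- \frac{1}{3}\right) 17956} = - \frac{9233}{- \frac{17956}{3}} = \left(-9233\right) \left(- \frac{3}{17956}\right) = \frac{27699}{17956}$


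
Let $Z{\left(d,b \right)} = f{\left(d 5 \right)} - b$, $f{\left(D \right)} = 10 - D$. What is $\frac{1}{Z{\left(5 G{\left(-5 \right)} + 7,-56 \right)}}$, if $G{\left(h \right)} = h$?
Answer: $\frac{1}{156} \approx 0.0064103$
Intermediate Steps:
$Z{\left(d,b \right)} = 10 - b - 5 d$ ($Z{\left(d,b \right)} = \left(10 - d 5\right) - b = \left(10 - 5 d\right) - b = 10 - b - 5 d$)
$\frac{1}{Z{\left(5 G{\left(-5 \right)} + 7,-56 \right)}} = \frac{1}{10 - -56 - 5 \left(5 \left(-5\right) + 7\right)} = \frac{1}{10 + 56 - 5 \left(-25 + 7\right)} = \frac{1}{10 + 56 - -90} = \frac{1}{10 + 56 + 90} = \frac{1}{156}$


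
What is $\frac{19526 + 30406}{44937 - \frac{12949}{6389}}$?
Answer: $\frac{4197573}{3777494} \approx 1.1112$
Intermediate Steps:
$\frac{19526 + 30406}{44937 - \frac{12949}{6389}} = \frac{49932}{44937 - \frac{12949}{6389}} = \frac{49932}{\frac{287089544}{6389}} = 49932 \cdot \frac{6389}{287089544} = \frac{4197573}{3777494}$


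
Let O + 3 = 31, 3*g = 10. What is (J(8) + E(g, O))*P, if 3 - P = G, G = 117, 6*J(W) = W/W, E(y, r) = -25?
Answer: 2831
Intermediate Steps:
g = 10/3 (g = (1/3)*10 = 10/3 ≈ 3.3333)
O = 28 (O = -3 + 31 = 28)
J(W) = 1/6 (J(W) = (W/W)/6 = (1/6)*1 = 1/6)
P = -114 (P = 3 - 1*117 = 3 - 117 = -114)
(J(8) + E(g, O))*P = (1/6 - 25)*(-114) = -149/6*(-114) = 2831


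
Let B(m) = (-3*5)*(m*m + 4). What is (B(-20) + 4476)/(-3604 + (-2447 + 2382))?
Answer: 528/1223 ≈ 0.43173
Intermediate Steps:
B(m) = -60 - 15*m² (B(m) = -15*(m² + 4) = -15*(4 + m²) = -60 - 15*m²)
(B(-20) + 4476)/(-3604 + (-2447 + 2382)) = ((-60 - 15*(-20)²) + 4476)/(-3604 + (-2447 + 2382)) = ((-60 - 15*400) + 4476)/(-3604 - 65) = ((-60 - 6000) + 4476)/(-3669) = (-6060 + 4476)*(-1/3669) = -1584*(-1/3669) = 528/1223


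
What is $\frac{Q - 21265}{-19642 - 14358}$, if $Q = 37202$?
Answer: $- \frac{15937}{34000} \approx -0.46874$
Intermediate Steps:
$\frac{Q - 21265}{-19642 - 14358} = \frac{37202 - 21265}{-19642 - 14358} = \frac{15937}{-34000} = 15937 \left(- \frac{1}{34000}\right) = - \frac{15937}{34000}$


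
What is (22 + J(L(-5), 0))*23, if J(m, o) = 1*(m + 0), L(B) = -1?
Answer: 483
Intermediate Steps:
J(m, o) = m (J(m, o) = 1*m = m)
(22 + J(L(-5), 0))*23 = (22 - 1)*23 = 21*23 = 483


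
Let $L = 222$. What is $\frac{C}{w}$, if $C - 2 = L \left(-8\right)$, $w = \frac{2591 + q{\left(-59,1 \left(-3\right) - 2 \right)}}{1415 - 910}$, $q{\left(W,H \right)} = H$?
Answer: $- \frac{447935}{1293} \approx -346.43$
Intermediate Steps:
$w = \frac{2586}{505}$ ($w = \frac{2591 + \left(1 \left(-3\right) - 2\right)}{1415 - 910} = \frac{2591 - 5}{505} = \left(2591 - 5\right) \frac{1}{505} = 2586 \cdot \frac{1}{505} = \frac{2586}{505} \approx 5.1208$)
$C = -1774$ ($C = 2 + 222 \left(-8\right) = 2 - 1776 = -1774$)
$\frac{C}{w} = - \frac{1774}{\frac{2586}{505}} = \left(-1774\right) \frac{505}{2586} = - \frac{447935}{1293}$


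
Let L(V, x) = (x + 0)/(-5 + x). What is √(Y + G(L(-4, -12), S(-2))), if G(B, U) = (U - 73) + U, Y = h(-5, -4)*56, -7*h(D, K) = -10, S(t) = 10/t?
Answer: I*√3 ≈ 1.732*I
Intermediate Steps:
h(D, K) = 10/7 (h(D, K) = -⅐*(-10) = 10/7)
L(V, x) = x/(-5 + x)
Y = 80 (Y = (10/7)*56 = 80)
G(B, U) = -73 + 2*U (G(B, U) = (-73 + U) + U = -73 + 2*U)
√(Y + G(L(-4, -12), S(-2))) = √(80 + (-73 + 2*(10/(-2)))) = √(80 + (-73 + 2*(10*(-½)))) = √(80 + (-73 + 2*(-5))) = √(80 + (-73 - 10)) = √(80 - 83) = √(-3) = I*√3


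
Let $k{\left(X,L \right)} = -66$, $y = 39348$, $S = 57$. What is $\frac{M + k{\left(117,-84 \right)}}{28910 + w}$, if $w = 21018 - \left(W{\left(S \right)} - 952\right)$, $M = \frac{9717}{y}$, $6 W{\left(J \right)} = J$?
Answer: $- \frac{862417}{667217478} \approx -0.0012926$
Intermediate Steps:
$W{\left(J \right)} = \frac{J}{6}$
$M = \frac{3239}{13116}$ ($M = \frac{9717}{39348} = 9717 \cdot \frac{1}{39348} = \frac{3239}{13116} \approx 0.24695$)
$w = \frac{43921}{2}$ ($w = 21018 - \left(\frac{1}{6} \cdot 57 - 952\right) = 21018 - \left(\frac{19}{2} - 952\right) = 21018 - - \frac{1885}{2} = 21018 + \frac{1885}{2} = \frac{43921}{2} \approx 21961.0$)
$\frac{M + k{\left(117,-84 \right)}}{28910 + w} = \frac{\frac{3239}{13116} - 66}{28910 + \frac{43921}{2}} = - \frac{862417}{13116 \cdot \frac{101741}{2}} = \left(- \frac{862417}{13116}\right) \frac{2}{101741} = - \frac{862417}{667217478}$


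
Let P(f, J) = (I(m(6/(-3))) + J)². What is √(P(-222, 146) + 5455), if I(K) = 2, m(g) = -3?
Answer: √27359 ≈ 165.41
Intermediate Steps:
P(f, J) = (2 + J)²
√(P(-222, 146) + 5455) = √((2 + 146)² + 5455) = √(148² + 5455) = √(21904 + 5455) = √27359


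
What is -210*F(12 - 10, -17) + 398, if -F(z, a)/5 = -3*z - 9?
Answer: -15352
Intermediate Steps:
F(z, a) = 45 + 15*z (F(z, a) = -5*(-3*z - 9) = -5*(-9 - 3*z) = 45 + 15*z)
-210*F(12 - 10, -17) + 398 = -210*(45 + 15*(12 - 10)) + 398 = -210*(45 + 15*2) + 398 = -210*(45 + 30) + 398 = -210*75 + 398 = -15750 + 398 = -15352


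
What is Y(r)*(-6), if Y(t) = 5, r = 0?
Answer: -30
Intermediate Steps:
Y(r)*(-6) = 5*(-6) = -30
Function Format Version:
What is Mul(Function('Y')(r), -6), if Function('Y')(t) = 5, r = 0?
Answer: -30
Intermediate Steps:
Mul(Function('Y')(r), -6) = Mul(5, -6) = -30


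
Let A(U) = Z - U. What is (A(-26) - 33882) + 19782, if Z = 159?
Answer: -13915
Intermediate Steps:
A(U) = 159 - U
(A(-26) - 33882) + 19782 = ((159 - 1*(-26)) - 33882) + 19782 = ((159 + 26) - 33882) + 19782 = (185 - 33882) + 19782 = -33697 + 19782 = -13915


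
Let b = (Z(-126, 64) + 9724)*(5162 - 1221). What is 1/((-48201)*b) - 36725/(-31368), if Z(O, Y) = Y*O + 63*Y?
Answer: 3309085077202111/2826395662403208 ≈ 1.1708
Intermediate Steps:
Z(O, Y) = 63*Y + O*Y (Z(O, Y) = O*Y + 63*Y = 63*Y + O*Y)
b = 22432172 (b = (64*(63 - 126) + 9724)*(5162 - 1221) = (64*(-63) + 9724)*3941 = (-4032 + 9724)*3941 = 5692*3941 = 22432172)
1/((-48201)*b) - 36725/(-31368) = 1/(-48201*22432172) - 36725/(-31368) = -1/48201*1/22432172 - 36725*(-1/31368) = -1/1081253122572 + 36725/31368 = 3309085077202111/2826395662403208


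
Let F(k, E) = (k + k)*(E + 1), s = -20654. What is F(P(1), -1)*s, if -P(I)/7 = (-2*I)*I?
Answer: 0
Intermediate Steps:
P(I) = 14*I² (P(I) = -7*(-2*I)*I = -(-14)*I² = 14*I²)
F(k, E) = 2*k*(1 + E) (F(k, E) = (2*k)*(1 + E) = 2*k*(1 + E))
F(P(1), -1)*s = (2*(14*1²)*(1 - 1))*(-20654) = (2*(14*1)*0)*(-20654) = (2*14*0)*(-20654) = 0*(-20654) = 0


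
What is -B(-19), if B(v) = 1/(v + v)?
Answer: 1/38 ≈ 0.026316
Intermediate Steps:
B(v) = 1/(2*v)
-B(-19) = -1/(2*(-19)) = -(-1)/(2*19) = -1*(-1/38) = 1/38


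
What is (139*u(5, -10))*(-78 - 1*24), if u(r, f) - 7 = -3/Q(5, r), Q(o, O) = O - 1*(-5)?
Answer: -474963/5 ≈ -94993.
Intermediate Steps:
Q(o, O) = 5 + O (Q(o, O) = O + 5 = 5 + O)
u(r, f) = 7 - 3/(5 + r)
(139*u(5, -10))*(-78 - 1*24) = (139*((32 + 7*5)/(5 + 5)))*(-78 - 1*24) = (139*((32 + 35)/10))*(-78 - 24) = (139*((1/10)*67))*(-102) = (139*(67/10))*(-102) = (9313/10)*(-102) = -474963/5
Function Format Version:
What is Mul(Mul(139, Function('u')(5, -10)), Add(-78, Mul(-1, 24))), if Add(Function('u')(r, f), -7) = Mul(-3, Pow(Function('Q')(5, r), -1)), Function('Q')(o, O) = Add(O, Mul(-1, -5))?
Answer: Rational(-474963, 5) ≈ -94993.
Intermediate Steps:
Function('Q')(o, O) = Add(5, O) (Function('Q')(o, O) = Add(O, 5) = Add(5, O))
Function('u')(r, f) = Add(7, Mul(-3, Pow(Add(5, r), -1)))
Mul(Mul(139, Function('u')(5, -10)), Add(-78, Mul(-1, 24))) = Mul(Mul(139, Mul(Pow(Add(5, 5), -1), Add(32, Mul(7, 5)))), Add(-78, Mul(-1, 24))) = Mul(Mul(139, Mul(Pow(10, -1), Add(32, 35))), Add(-78, -24)) = Mul(Mul(139, Mul(Rational(1, 10), 67)), -102) = Mul(Mul(139, Rational(67, 10)), -102) = Mul(Rational(9313, 10), -102) = Rational(-474963, 5)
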